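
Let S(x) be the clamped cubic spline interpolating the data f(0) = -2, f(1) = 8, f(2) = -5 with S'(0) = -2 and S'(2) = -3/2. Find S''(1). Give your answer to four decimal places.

Put M_i = S'' at the i-th knot. Here h = (1, 1) and Δ = (10, -13), so the interior equations h_(i-1)·M_(i-1) + 2(h_(i-1)+h_i)·M_i + h_i·M_(i+1) = 6(Δ_i − Δ_(i-1)) read
  1·M_0 + 4·M_1 + 1·M_2 = 6(Δ_1 - Δ_0) = -138
Clamped end conditions give two more equations: 2h_0·M_0 + h_0·M_1 = 6(Δ_0 - S'(0)) = 72 and h_1·M_1 + 2h_1·M_2 = 6(S'(2) - Δ_1) = 69.
Solving the tridiagonal system: M_0 = 283/4, M_1 = -139/2, M_2 = 277/4.

-69.5000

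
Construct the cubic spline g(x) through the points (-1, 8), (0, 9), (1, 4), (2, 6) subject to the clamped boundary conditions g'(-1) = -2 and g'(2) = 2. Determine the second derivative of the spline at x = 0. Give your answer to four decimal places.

Write m_i for g''(x_i). With h_i = 1, 1, 1 and divided differences Δ_i = 1, -5, 2, the continuity of g' gives the tridiagonal system
  1·m_0 + 4·m_1 + 1·m_2 = 6(Δ_1 - Δ_0) = -36
  1·m_1 + 4·m_2 + 1·m_3 = 6(Δ_2 - Δ_1) = 42
Clamped end conditions give two more equations: 2h_0·m_0 + h_0·m_1 = 6(Δ_0 - g'(-1)) = 18 and h_2·m_2 + 2h_2·m_3 = 6(g'(2) - Δ_2) = 0.
Solving the tridiagonal system: m_0 = 268/15, m_1 = -266/15, m_2 = 256/15, m_3 = -128/15.

-17.7333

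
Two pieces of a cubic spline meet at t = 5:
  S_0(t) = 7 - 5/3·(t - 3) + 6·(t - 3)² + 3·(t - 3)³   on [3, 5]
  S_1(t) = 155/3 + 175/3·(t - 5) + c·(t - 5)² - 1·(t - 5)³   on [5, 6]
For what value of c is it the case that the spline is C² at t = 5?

24

S_0''(t) = 12 + 18·(t - 3), so S_0''(5) = 48. On the right, S_1''(5) = 2c, so c = 24.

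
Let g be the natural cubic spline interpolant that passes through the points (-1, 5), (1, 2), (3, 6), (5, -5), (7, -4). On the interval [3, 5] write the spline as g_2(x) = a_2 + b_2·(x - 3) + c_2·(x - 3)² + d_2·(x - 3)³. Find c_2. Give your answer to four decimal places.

Put M_i = g'' at the i-th knot. Here h = (2, 2, 2, 2) and Δ = (-3/2, 2, -11/2, 1/2), so the interior equations h_(i-1)·M_(i-1) + 2(h_(i-1)+h_i)·M_i + h_i·M_(i+1) = 6(Δ_i − Δ_(i-1)) read
  2·M_0 + 8·M_1 + 2·M_2 = 6(Δ_1 - Δ_0) = 21
  2·M_1 + 8·M_2 + 2·M_3 = 6(Δ_2 - Δ_1) = -45
  2·M_2 + 8·M_3 + 2·M_4 = 6(Δ_3 - Δ_2) = 36
Natural end conditions: M_0 = M_4 = 0.
Hence M_0 = 0, M_1 = 531/112, M_2 = -237/28, M_3 = 741/112, M_4 = 0.
On [3, 5], with g_2(x) = a_2 + b_2·(x - 3) + c_2·(x - 3)² + d_2·(x - 3)³: c_2 = M_2/2 = -237/56, d_2 = (M_3 - M_2)/(6h_2) = 563/448, b_2 = Δ_2 - h_2(2M_2 + M_3)/6 = -33/16.

-4.2321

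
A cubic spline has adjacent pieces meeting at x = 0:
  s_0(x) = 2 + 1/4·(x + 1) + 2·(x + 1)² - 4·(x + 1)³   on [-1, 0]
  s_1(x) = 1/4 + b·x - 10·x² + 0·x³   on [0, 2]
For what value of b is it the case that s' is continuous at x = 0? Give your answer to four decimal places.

-7.7500

s_0'(x) = 1/4 + 4·(x + 1) - 12·(x + 1)², so s_0'(0) = -31/4. On the right, s_1'(0) = b, so b = -31/4.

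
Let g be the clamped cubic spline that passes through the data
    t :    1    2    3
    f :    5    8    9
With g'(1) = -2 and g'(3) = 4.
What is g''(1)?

21

With M_i denoting the second derivative at x_i, h_i = 1, 1, and Δ_i = (y_(i+1) − y_i)/h_i = 3, 1:
  1·M_0 + 4·M_1 + 1·M_2 = 6(Δ_1 - Δ_0) = -12
Clamped end conditions give two more equations: 2h_0·M_0 + h_0·M_1 = 6(Δ_0 - g'(1)) = 30 and h_1·M_1 + 2h_1·M_2 = 6(g'(3) - Δ_1) = 18.
Hence M_0 = 21, M_1 = -12, M_2 = 15.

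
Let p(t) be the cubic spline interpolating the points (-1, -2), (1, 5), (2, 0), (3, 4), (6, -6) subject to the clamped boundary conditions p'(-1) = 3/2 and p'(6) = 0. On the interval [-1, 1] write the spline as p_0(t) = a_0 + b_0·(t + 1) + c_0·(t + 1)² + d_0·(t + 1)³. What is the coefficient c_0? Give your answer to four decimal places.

5.3608

Write σ_i for p''(x_i). With h_i = 2, 1, 1, 3 and divided differences Δ_i = 7/2, -5, 4, -10/3, the continuity of p' gives the tridiagonal system
  2·σ_0 + 6·σ_1 + 1·σ_2 = 6(Δ_1 - Δ_0) = -51
  1·σ_1 + 4·σ_2 + 1·σ_3 = 6(Δ_2 - Δ_1) = 54
  1·σ_2 + 8·σ_3 + 3·σ_4 = 6(Δ_3 - Δ_2) = -44
Clamped end conditions give two more equations: 2h_0·σ_0 + h_0·σ_1 = 6(Δ_0 - p'(-1)) = 12 and h_3·σ_3 + 2h_3·σ_4 = 6(p'(6) - Δ_3) = 20.
Forward elimination and back-substitution give σ_0 = 847/79, σ_1 = -1220/79, σ_2 = 1597/79, σ_3 = -902/79, σ_4 = 2143/237.
On [-1, 1], with p_0(t) = a_0 + b_0·(t + 1) + c_0·(t + 1)² + d_0·(t + 1)³: c_0 = σ_0/2 = 847/158, d_0 = (σ_1 - σ_0)/(6h_0) = -689/316, b_0 = Δ_0 - h_0(2σ_0 + σ_1)/6 = 3/2.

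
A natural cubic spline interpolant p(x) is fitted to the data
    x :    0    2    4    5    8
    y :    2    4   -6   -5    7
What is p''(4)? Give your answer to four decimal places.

Put M_i = p'' at the i-th knot. Here h = (2, 2, 1, 3) and Δ = (1, -5, 1, 4), so the interior equations h_(i-1)·M_(i-1) + 2(h_(i-1)+h_i)·M_i + h_i·M_(i+1) = 6(Δ_i − Δ_(i-1)) read
  2·M_0 + 8·M_1 + 2·M_2 = 6(Δ_1 - Δ_0) = -36
  2·M_1 + 6·M_2 + 1·M_3 = 6(Δ_2 - Δ_1) = 36
  1·M_2 + 8·M_3 + 3·M_4 = 6(Δ_3 - Δ_2) = 18
Natural end conditions: M_0 = M_4 = 0.
Hence M_0 = 0, M_1 = -279/43, M_2 = 342/43, M_3 = 54/43, M_4 = 0.

7.9535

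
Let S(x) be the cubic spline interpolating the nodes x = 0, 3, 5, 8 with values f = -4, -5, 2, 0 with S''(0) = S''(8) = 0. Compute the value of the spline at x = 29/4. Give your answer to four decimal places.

Write σ_i for S''(x_i). With h_i = 3, 2, 3 and divided differences Δ_i = -1/3, 7/2, -2/3, the continuity of S' gives the tridiagonal system
  3·σ_0 + 10·σ_1 + 2·σ_2 = 6(Δ_1 - Δ_0) = 23
  2·σ_1 + 10·σ_2 + 3·σ_3 = 6(Δ_2 - Δ_1) = -25
Natural end conditions: σ_0 = σ_3 = 0.
Hence σ_0 = 0, σ_1 = 35/12, σ_2 = -37/12, σ_3 = 0.
On [5, 8], S(x) = 2 + 29/12·(x - 5) - 37/24·(x - 5)² + 37/216·(x - 5)³.
With (x - 5) = 9/4: S(29/4) = 811/512.

1.5840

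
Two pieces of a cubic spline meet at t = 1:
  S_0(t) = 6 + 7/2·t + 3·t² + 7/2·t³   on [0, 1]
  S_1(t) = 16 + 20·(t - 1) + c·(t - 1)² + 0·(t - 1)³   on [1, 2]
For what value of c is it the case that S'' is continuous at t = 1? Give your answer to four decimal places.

S_0''(t) = 6 + 21·t, so S_0''(1) = 27. On the right, S_1''(1) = 2c, so c = 27/2.

13.5000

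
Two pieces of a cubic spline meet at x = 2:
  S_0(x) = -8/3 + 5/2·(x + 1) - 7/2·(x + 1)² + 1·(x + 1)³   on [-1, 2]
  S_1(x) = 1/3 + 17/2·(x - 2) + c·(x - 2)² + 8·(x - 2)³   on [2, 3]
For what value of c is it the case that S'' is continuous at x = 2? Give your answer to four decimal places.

5.5000

S_0''(x) = -7 + 6·(x + 1), so S_0''(2) = 11. On the right, S_1''(2) = 2c, so c = 11/2.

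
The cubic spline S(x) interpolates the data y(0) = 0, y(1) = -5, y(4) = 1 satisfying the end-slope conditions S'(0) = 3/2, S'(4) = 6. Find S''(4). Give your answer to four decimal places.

-0.1250

Let m_i = S''(x_i). Step sizes h_i = 1, 3; slopes of the chords Δ_i = (y_(i+1) - y_i)/h_i = -5, 2.
  1·m_0 + 8·m_1 + 3·m_2 = 6(Δ_1 - Δ_0) = 42
Clamped end conditions give two more equations: 2h_0·m_0 + h_0·m_1 = 6(Δ_0 - S'(0)) = -39 and h_1·m_1 + 2h_1·m_2 = 6(S'(4) - Δ_1) = 24.
Forward elimination and back-substitution give m_0 = -189/8, m_1 = 33/4, m_2 = -1/8.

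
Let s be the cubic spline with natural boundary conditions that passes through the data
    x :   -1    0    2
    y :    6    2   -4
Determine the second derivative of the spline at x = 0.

Write M_i for s''(x_i). With h_i = 1, 2 and divided differences Δ_i = -4, -3, the continuity of s' gives the tridiagonal system
  1·M_0 + 6·M_1 + 2·M_2 = 6(Δ_1 - Δ_0) = 6
Natural end conditions: M_0 = M_2 = 0.
Solving the tridiagonal system: M_0 = 0, M_1 = 1, M_2 = 0.

1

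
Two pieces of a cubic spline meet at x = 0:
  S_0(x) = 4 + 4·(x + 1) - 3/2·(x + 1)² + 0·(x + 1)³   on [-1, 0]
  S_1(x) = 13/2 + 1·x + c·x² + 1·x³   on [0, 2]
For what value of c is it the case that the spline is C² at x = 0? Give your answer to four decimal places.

-1.5000

S_0''(x) = -3 + 0·(x + 1), so S_0''(0) = -3. On the right, S_1''(0) = 2c, so c = -3/2.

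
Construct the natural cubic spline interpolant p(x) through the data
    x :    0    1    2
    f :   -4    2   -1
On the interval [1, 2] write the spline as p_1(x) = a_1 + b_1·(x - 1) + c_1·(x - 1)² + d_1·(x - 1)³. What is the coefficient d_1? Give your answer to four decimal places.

Put σ_i = p'' at the i-th knot. Here h = (1, 1) and Δ = (6, -3), so the interior equations h_(i-1)·σ_(i-1) + 2(h_(i-1)+h_i)·σ_i + h_i·σ_(i+1) = 6(Δ_i − Δ_(i-1)) read
  1·σ_0 + 4·σ_1 + 1·σ_2 = 6(Δ_1 - Δ_0) = -54
Natural end conditions: σ_0 = σ_2 = 0.
Solving: σ_0 = 0, σ_1 = -27/2, σ_2 = 0.
On [1, 2], with p_1(x) = a_1 + b_1·(x - 1) + c_1·(x - 1)² + d_1·(x - 1)³: c_1 = σ_1/2 = -27/4, d_1 = (σ_2 - σ_1)/(6h_1) = 9/4, b_1 = Δ_1 - h_1(2σ_1 + σ_2)/6 = 3/2.

2.2500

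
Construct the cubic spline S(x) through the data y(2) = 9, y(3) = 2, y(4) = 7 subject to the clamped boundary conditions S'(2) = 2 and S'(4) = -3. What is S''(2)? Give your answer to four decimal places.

-47.5000

Write m_i for S''(x_i). With h_i = 1, 1 and divided differences Δ_i = -7, 5, the continuity of S' gives the tridiagonal system
  1·m_0 + 4·m_1 + 1·m_2 = 6(Δ_1 - Δ_0) = 72
Clamped end conditions give two more equations: 2h_0·m_0 + h_0·m_1 = 6(Δ_0 - S'(2)) = -54 and h_1·m_1 + 2h_1·m_2 = 6(S'(4) - Δ_1) = -48.
Solving: m_0 = -95/2, m_1 = 41, m_2 = -89/2.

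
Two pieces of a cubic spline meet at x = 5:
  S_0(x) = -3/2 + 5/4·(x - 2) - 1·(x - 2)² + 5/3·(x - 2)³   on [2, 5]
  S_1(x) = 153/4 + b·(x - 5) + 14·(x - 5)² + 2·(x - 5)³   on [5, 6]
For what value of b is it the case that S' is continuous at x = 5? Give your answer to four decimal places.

S_0'(x) = 5/4 - 2·(x - 2) + 5·(x - 2)², so S_0'(5) = 161/4. On the right, S_1'(5) = b, so b = 161/4.

40.2500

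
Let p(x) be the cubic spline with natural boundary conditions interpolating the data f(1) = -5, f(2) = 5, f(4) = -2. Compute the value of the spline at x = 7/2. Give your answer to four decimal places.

With M_i denoting the second derivative at x_i, h_i = 1, 2, and Δ_i = (y_(i+1) − y_i)/h_i = 10, -7/2:
  1·M_0 + 6·M_1 + 2·M_2 = 6(Δ_1 - Δ_0) = -81
Natural end conditions: M_0 = M_2 = 0.
Solving: M_0 = 0, M_1 = -27/2, M_2 = 0.
On [2, 4], p(x) = 5 + 11/2·(x - 2) - 27/4·(x - 2)² + 9/8·(x - 2)³.
With (x - 2) = 3/2: p(7/2) = 119/64.

1.8594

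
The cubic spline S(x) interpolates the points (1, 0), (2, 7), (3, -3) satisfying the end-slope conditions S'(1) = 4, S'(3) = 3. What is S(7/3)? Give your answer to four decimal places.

3.5926

Let M_i = S''(x_i). Step sizes h_i = 1, 1; slopes of the chords Δ_i = (y_(i+1) - y_i)/h_i = 7, -10.
  1·M_0 + 4·M_1 + 1·M_2 = 6(Δ_1 - Δ_0) = -102
Clamped end conditions give two more equations: 2h_0·M_0 + h_0·M_1 = 6(Δ_0 - S'(1)) = 18 and h_1·M_1 + 2h_1·M_2 = 6(S'(3) - Δ_1) = 78.
Forward elimination and back-substitution give M_0 = 34, M_1 = -50, M_2 = 64.
On [2, 3], S(x) = 7 - 4·(x - 2) - 25·(x - 2)² + 19·(x - 2)³.
With (x - 2) = 1/3: S(7/3) = 97/27.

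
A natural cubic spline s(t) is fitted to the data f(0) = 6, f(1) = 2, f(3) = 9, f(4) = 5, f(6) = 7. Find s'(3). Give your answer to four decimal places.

-0.9892

With σ_i denoting the second derivative at x_i, h_i = 1, 2, 1, 2, and Δ_i = (y_(i+1) − y_i)/h_i = -4, 7/2, -4, 1:
  1·σ_0 + 6·σ_1 + 2·σ_2 = 6(Δ_1 - Δ_0) = 45
  2·σ_1 + 6·σ_2 + 1·σ_3 = 6(Δ_2 - Δ_1) = -45
  1·σ_2 + 6·σ_3 + 2·σ_4 = 6(Δ_3 - Δ_2) = 30
Natural end conditions: σ_0 = σ_4 = 0.
Solving: σ_0 = 0, σ_1 = 725/62, σ_2 = -390/31, σ_3 = 220/31, σ_4 = 0.
On [3, 4], s'(t) = b_2 + 2c_2·(t - 3) + 3d_2·(t - 3)² with b_2 = Δ_2 - h_2(2σ_2 + σ_3)/6 = -92/93, c_2 = σ_2/2 = -195/31, d_2 = (σ_3 - σ_2)/(6h_2) = 305/93. So s'(3) = -92/93.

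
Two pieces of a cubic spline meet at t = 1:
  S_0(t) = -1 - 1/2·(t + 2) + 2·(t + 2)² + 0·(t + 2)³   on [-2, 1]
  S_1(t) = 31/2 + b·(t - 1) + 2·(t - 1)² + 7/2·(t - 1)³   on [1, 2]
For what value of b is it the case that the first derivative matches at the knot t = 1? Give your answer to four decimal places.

S_0'(t) = -1/2 + 4·(t + 2) + 0·(t + 2)², so S_0'(1) = 23/2. On the right, S_1'(1) = b, so b = 23/2.

11.5000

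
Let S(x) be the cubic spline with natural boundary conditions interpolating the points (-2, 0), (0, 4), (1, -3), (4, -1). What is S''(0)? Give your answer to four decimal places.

Write m_i for S''(x_i). With h_i = 2, 1, 3 and divided differences Δ_i = 2, -7, 2/3, the continuity of S' gives the tridiagonal system
  2·m_0 + 6·m_1 + 1·m_2 = 6(Δ_1 - Δ_0) = -54
  1·m_1 + 8·m_2 + 3·m_3 = 6(Δ_2 - Δ_1) = 46
Natural end conditions: m_0 = m_3 = 0.
Solving the tridiagonal system: m_0 = 0, m_1 = -478/47, m_2 = 330/47, m_3 = 0.

-10.1702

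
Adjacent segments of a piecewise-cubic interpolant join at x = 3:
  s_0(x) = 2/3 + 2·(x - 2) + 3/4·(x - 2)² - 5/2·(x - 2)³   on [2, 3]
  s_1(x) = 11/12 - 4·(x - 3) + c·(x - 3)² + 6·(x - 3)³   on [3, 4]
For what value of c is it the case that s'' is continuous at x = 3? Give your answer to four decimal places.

s_0''(x) = 3/2 - 15·(x - 2), so s_0''(3) = -27/2. On the right, s_1''(3) = 2c, so c = -27/4.

-6.7500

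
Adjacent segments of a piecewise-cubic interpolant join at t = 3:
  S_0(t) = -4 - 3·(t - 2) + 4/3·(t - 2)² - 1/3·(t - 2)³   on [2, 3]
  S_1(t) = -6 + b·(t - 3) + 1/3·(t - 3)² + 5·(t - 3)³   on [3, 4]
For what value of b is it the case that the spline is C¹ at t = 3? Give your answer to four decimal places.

-1.3333

S_0'(t) = -3 + 8/3·(t - 2) - 1·(t - 2)², so S_0'(3) = -4/3. On the right, S_1'(3) = b, so b = -4/3.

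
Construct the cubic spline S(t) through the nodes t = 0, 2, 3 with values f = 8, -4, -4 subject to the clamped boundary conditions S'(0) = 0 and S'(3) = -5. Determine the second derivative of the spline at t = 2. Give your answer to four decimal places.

15.3333

With M_i denoting the second derivative at x_i, h_i = 2, 1, and Δ_i = (y_(i+1) − y_i)/h_i = -6, 0:
  2·M_0 + 6·M_1 + 1·M_2 = 6(Δ_1 - Δ_0) = 36
Clamped end conditions give two more equations: 2h_0·M_0 + h_0·M_1 = 6(Δ_0 - S'(0)) = -36 and h_1·M_1 + 2h_1·M_2 = 6(S'(3) - Δ_1) = -30.
Solving the tridiagonal system: M_0 = -50/3, M_1 = 46/3, M_2 = -68/3.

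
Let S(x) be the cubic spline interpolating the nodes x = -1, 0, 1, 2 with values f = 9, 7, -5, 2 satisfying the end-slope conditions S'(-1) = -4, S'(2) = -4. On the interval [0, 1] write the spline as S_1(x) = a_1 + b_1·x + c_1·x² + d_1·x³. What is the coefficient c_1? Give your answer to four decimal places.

With M_i denoting the second derivative at x_i, h_i = 1, 1, 1, and Δ_i = (y_(i+1) − y_i)/h_i = -2, -12, 7:
  1·M_0 + 4·M_1 + 1·M_2 = 6(Δ_1 - Δ_0) = -60
  1·M_1 + 4·M_2 + 1·M_3 = 6(Δ_2 - Δ_1) = 114
Clamped end conditions give two more equations: 2h_0·M_0 + h_0·M_1 = 6(Δ_0 - S'(-1)) = 12 and h_2·M_2 + 2h_2·M_3 = 6(S'(2) - Δ_2) = -66.
Forward elimination and back-substitution give M_0 = 114/5, M_1 = -168/5, M_2 = 258/5, M_3 = -294/5.
On [0, 1], with S_1(x) = a_1 + b_1·x + c_1·x² + d_1·x³: c_1 = M_1/2 = -84/5, d_1 = (M_2 - M_1)/(6h_1) = 71/5, b_1 = Δ_1 - h_1(2M_1 + M_2)/6 = -47/5.

-16.8000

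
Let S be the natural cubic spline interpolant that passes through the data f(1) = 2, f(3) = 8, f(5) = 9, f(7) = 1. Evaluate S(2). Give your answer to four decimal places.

5.2750

Put m_i = S'' at the i-th knot. Here h = (2, 2, 2) and Δ = (3, 1/2, -4), so the interior equations h_(i-1)·m_(i-1) + 2(h_(i-1)+h_i)·m_i + h_i·m_(i+1) = 6(Δ_i − Δ_(i-1)) read
  2·m_0 + 8·m_1 + 2·m_2 = 6(Δ_1 - Δ_0) = -15
  2·m_1 + 8·m_2 + 2·m_3 = 6(Δ_2 - Δ_1) = -27
Natural end conditions: m_0 = m_3 = 0.
Forward elimination and back-substitution give m_0 = 0, m_1 = -11/10, m_2 = -31/10, m_3 = 0.
On [1, 3], S(x) = 2 + 101/30·(x - 1) + 0·(x - 1)² - 11/120·(x - 1)³.
With (x - 1) = 1: S(2) = 211/40.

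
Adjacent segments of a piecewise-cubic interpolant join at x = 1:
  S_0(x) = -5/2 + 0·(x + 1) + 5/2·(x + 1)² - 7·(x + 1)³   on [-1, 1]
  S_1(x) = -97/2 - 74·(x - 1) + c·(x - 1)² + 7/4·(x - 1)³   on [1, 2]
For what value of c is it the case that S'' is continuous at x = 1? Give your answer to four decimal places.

-39.5000

S_0''(x) = 5 - 42·(x + 1), so S_0''(1) = -79. On the right, S_1''(1) = 2c, so c = -79/2.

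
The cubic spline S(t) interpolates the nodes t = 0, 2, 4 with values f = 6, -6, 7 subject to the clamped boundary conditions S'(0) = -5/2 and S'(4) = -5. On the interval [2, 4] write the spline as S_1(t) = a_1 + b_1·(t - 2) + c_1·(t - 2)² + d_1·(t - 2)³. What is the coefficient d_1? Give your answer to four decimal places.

Put m_i = S'' at the i-th knot. Here h = (2, 2) and Δ = (-6, 13/2), so the interior equations h_(i-1)·m_(i-1) + 2(h_(i-1)+h_i)·m_i + h_i·m_(i+1) = 6(Δ_i − Δ_(i-1)) read
  2·m_0 + 8·m_1 + 2·m_2 = 6(Δ_1 - Δ_0) = 75
Clamped end conditions give two more equations: 2h_0·m_0 + h_0·m_1 = 6(Δ_0 - S'(0)) = -21 and h_1·m_1 + 2h_1·m_2 = 6(S'(4) - Δ_1) = -69.
Solving the tridiagonal system: m_0 = -61/4, m_1 = 20, m_2 = -109/4.
On [2, 4], with S_1(t) = a_1 + b_1·(t - 2) + c_1·(t - 2)² + d_1·(t - 2)³: c_1 = m_1/2 = 10, d_1 = (m_2 - m_1)/(6h_1) = -63/16, b_1 = Δ_1 - h_1(2m_1 + m_2)/6 = 9/4.

-3.9375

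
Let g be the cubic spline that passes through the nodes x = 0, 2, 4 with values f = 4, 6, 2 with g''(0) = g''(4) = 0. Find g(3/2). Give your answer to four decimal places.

Put σ_i = g'' at the i-th knot. Here h = (2, 2) and Δ = (1, -2), so the interior equations h_(i-1)·σ_(i-1) + 2(h_(i-1)+h_i)·σ_i + h_i·σ_(i+1) = 6(Δ_i − Δ_(i-1)) read
  2·σ_0 + 8·σ_1 + 2·σ_2 = 6(Δ_1 - Δ_0) = -18
Natural end conditions: σ_0 = σ_2 = 0.
Hence σ_0 = 0, σ_1 = -9/4, σ_2 = 0.
On [0, 2], g(x) = 4 + 7/4·x + 0·x² - 3/16·x³.
With x = 3/2: g(3/2) = 767/128.

5.9922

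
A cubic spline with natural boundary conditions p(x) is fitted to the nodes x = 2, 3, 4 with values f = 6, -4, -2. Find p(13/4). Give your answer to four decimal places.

-4.4844

With m_i denoting the second derivative at x_i, h_i = 1, 1, and Δ_i = (y_(i+1) − y_i)/h_i = -10, 2:
  1·m_0 + 4·m_1 + 1·m_2 = 6(Δ_1 - Δ_0) = 72
Natural end conditions: m_0 = m_2 = 0.
Forward elimination and back-substitution give m_0 = 0, m_1 = 18, m_2 = 0.
On [3, 4], p(x) = -4 - 4·(x - 3) + 9·(x - 3)² - 3·(x - 3)³.
With (x - 3) = 1/4: p(13/4) = -287/64.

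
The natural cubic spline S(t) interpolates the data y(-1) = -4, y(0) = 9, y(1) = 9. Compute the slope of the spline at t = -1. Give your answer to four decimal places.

16.2500

With M_i denoting the second derivative at x_i, h_i = 1, 1, and Δ_i = (y_(i+1) − y_i)/h_i = 13, 0:
  1·M_0 + 4·M_1 + 1·M_2 = 6(Δ_1 - Δ_0) = -78
Natural end conditions: M_0 = M_2 = 0.
Forward elimination and back-substitution give M_0 = 0, M_1 = -39/2, M_2 = 0.
On [-1, 0], S'(t) = b_0 + 2c_0·(t + 1) + 3d_0·(t + 1)² with b_0 = Δ_0 - h_0(2M_0 + M_1)/6 = 65/4, c_0 = M_0/2 = 0, d_0 = (M_1 - M_0)/(6h_0) = -13/4. So S'(-1) = 65/4.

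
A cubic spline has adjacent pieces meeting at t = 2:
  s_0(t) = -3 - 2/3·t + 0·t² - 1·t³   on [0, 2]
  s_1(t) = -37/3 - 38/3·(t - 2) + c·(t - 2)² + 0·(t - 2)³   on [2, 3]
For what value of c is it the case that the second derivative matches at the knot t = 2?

s_0''(t) = 0 - 6·t, so s_0''(2) = -12. On the right, s_1''(2) = 2c, so c = -6.

-6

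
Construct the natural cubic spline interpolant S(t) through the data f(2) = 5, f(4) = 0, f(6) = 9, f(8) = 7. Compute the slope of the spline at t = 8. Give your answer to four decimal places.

With M_i denoting the second derivative at x_i, h_i = 2, 2, 2, and Δ_i = (y_(i+1) − y_i)/h_i = -5/2, 9/2, -1:
  2·M_0 + 8·M_1 + 2·M_2 = 6(Δ_1 - Δ_0) = 42
  2·M_1 + 8·M_2 + 2·M_3 = 6(Δ_2 - Δ_1) = -33
Natural end conditions: M_0 = M_3 = 0.
Hence M_0 = 0, M_1 = 67/10, M_2 = -29/5, M_3 = 0.
On [6, 8], S'(t) = b_2 + 2c_2·(t - 6) + 3d_2·(t - 6)² with b_2 = Δ_2 - h_2(2M_2 + M_3)/6 = 43/15, c_2 = M_2/2 = -29/10, d_2 = (M_3 - M_2)/(6h_2) = 29/60. So S'(8) = -44/15.

-2.9333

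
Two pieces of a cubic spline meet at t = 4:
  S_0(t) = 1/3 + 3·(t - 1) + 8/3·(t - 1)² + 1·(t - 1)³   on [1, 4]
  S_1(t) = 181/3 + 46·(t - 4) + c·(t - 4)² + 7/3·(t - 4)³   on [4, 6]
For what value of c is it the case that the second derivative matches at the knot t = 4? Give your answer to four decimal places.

11.6667

S_0''(t) = 16/3 + 6·(t - 1), so S_0''(4) = 70/3. On the right, S_1''(4) = 2c, so c = 35/3.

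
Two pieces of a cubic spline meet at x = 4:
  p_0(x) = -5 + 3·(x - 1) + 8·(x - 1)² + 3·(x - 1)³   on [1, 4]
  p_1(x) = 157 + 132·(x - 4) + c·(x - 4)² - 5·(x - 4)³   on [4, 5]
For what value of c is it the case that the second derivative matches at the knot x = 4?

35

p_0''(x) = 16 + 18·(x - 1), so p_0''(4) = 70. On the right, p_1''(4) = 2c, so c = 35.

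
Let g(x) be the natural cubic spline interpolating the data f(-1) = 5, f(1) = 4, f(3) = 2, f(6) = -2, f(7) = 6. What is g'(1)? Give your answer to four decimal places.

-0.3072

Write m_i for g''(x_i). With h_i = 2, 2, 3, 1 and divided differences Δ_i = -1/2, -1, -4/3, 8, the continuity of g' gives the tridiagonal system
  2·m_0 + 8·m_1 + 2·m_2 = 6(Δ_1 - Δ_0) = -3
  2·m_1 + 10·m_2 + 3·m_3 = 6(Δ_2 - Δ_1) = -2
  3·m_2 + 8·m_3 + 1·m_4 = 6(Δ_3 - Δ_2) = 56
Natural end conditions: m_0 = m_4 = 0.
Hence m_0 = 0, m_1 = 155/536, m_2 = -178/67, m_3 = 2143/268, m_4 = 0.
On [1, 3], g'(x) = b_1 + 2c_1·(x - 1) + 3d_1·(x - 1)² with b_1 = Δ_1 - h_1(2m_1 + m_2)/6 = -247/804, c_1 = m_1/2 = 155/1072, d_1 = (m_2 - m_1)/(6h_1) = -1579/6432. So g'(1) = -247/804.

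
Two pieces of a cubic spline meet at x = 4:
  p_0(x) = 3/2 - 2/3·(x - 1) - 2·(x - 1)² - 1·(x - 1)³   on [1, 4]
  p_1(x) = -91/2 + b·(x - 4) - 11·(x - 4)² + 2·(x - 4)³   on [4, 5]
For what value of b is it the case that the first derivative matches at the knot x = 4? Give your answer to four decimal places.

p_0'(x) = -2/3 - 4·(x - 1) - 3·(x - 1)², so p_0'(4) = -119/3. On the right, p_1'(4) = b, so b = -119/3.

-39.6667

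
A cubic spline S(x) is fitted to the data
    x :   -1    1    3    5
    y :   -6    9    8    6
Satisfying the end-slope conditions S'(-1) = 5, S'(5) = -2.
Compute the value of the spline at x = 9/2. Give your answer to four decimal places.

Write M_i for S''(x_i). With h_i = 2, 2, 2 and divided differences Δ_i = 15/2, -1/2, -1, the continuity of S' gives the tridiagonal system
  2·M_0 + 8·M_1 + 2·M_2 = 6(Δ_1 - Δ_0) = -48
  2·M_1 + 8·M_2 + 2·M_3 = 6(Δ_2 - Δ_1) = -3
Clamped end conditions give two more equations: 2h_0·M_0 + h_0·M_1 = 6(Δ_0 - S'(-1)) = 15 and h_2·M_2 + 2h_2·M_3 = 6(S'(5) - Δ_2) = -6.
Forward elimination and back-substitution give M_0 = 121/15, M_1 = -259/30, M_2 = 37/15, M_3 = -41/15.
On [3, 5], S(x) = 8 - 26/15·(x - 3) + 37/30·(x - 3)² - 13/30·(x - 3)³.
With (x - 3) = 3/2: S(9/2) = 537/80.

6.7125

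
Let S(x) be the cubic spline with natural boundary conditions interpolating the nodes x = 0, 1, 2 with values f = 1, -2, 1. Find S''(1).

Let σ_i = S''(x_i). Step sizes h_i = 1, 1; slopes of the chords Δ_i = (y_(i+1) - y_i)/h_i = -3, 3.
  1·σ_0 + 4·σ_1 + 1·σ_2 = 6(Δ_1 - Δ_0) = 36
Natural end conditions: σ_0 = σ_2 = 0.
Solving the tridiagonal system: σ_0 = 0, σ_1 = 9, σ_2 = 0.

9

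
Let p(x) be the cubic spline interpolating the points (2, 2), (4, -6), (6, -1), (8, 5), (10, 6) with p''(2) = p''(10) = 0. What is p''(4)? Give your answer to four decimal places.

Put σ_i = p'' at the i-th knot. Here h = (2, 2, 2, 2) and Δ = (-4, 5/2, 3, 1/2), so the interior equations h_(i-1)·σ_(i-1) + 2(h_(i-1)+h_i)·σ_i + h_i·σ_(i+1) = 6(Δ_i − Δ_(i-1)) read
  2·σ_0 + 8·σ_1 + 2·σ_2 = 6(Δ_1 - Δ_0) = 39
  2·σ_1 + 8·σ_2 + 2·σ_3 = 6(Δ_2 - Δ_1) = 3
  2·σ_2 + 8·σ_3 + 2·σ_4 = 6(Δ_3 - Δ_2) = -15
Natural end conditions: σ_0 = σ_4 = 0.
Solving the tridiagonal system: σ_0 = 0, σ_1 = 279/56, σ_2 = -3/7, σ_3 = -99/56, σ_4 = 0.

4.9821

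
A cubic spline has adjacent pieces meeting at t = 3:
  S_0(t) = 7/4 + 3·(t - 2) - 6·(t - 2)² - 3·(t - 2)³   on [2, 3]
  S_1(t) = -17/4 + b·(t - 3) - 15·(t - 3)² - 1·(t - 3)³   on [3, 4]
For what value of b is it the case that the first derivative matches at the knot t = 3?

-18

S_0'(t) = 3 - 12·(t - 2) - 9·(t - 2)², so S_0'(3) = -18. On the right, S_1'(3) = b, so b = -18.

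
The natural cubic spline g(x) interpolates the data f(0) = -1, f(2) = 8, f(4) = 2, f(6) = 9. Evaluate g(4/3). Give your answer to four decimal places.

6.8025

Write σ_i for g''(x_i). With h_i = 2, 2, 2 and divided differences Δ_i = 9/2, -3, 7/2, the continuity of g' gives the tridiagonal system
  2·σ_0 + 8·σ_1 + 2·σ_2 = 6(Δ_1 - Δ_0) = -45
  2·σ_1 + 8·σ_2 + 2·σ_3 = 6(Δ_2 - Δ_1) = 39
Natural end conditions: σ_0 = σ_3 = 0.
Solving the tridiagonal system: σ_0 = 0, σ_1 = -73/10, σ_2 = 67/10, σ_3 = 0.
On [0, 2], g(x) = -1 + 104/15·x + 0·x² - 73/120·x³.
With x = 4/3: g(4/3) = 551/81.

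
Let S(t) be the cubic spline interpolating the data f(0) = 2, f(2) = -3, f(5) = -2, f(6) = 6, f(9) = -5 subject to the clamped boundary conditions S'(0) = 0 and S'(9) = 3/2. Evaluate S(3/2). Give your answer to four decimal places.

-1.1978

Put σ_i = S'' at the i-th knot. Here h = (2, 3, 1, 3) and Δ = (-5/2, 1/3, 8, -11/3), so the interior equations h_(i-1)·σ_(i-1) + 2(h_(i-1)+h_i)·σ_i + h_i·σ_(i+1) = 6(Δ_i − Δ_(i-1)) read
  2·σ_0 + 10·σ_1 + 3·σ_2 = 6(Δ_1 - Δ_0) = 17
  3·σ_1 + 8·σ_2 + 1·σ_3 = 6(Δ_2 - Δ_1) = 46
  1·σ_2 + 8·σ_3 + 3·σ_4 = 6(Δ_3 - Δ_2) = -70
Clamped end conditions give two more equations: 2h_0·σ_0 + h_0·σ_1 = 6(Δ_0 - S'(0)) = -15 and h_3·σ_3 + 2h_3·σ_4 = 6(S'(9) - Δ_3) = 31.
Hence σ_0 = -4133/1068, σ_1 = 64/267, σ_2 = 3977/534, σ_3 = -3818/267, σ_4 = 6577/534.
On [0, 2], S(t) = 2 + 0·t - 4133/2136·t² + 1463/4272·t³.
With t = 3/2: S(3/2) = -13645/11392.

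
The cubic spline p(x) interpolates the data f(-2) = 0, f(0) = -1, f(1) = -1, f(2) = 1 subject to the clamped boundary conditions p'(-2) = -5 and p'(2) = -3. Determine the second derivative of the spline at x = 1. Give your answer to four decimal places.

Put M_i = p'' at the i-th knot. Here h = (2, 1, 1) and Δ = (-1/2, 0, 2), so the interior equations h_(i-1)·M_(i-1) + 2(h_(i-1)+h_i)·M_i + h_i·M_(i+1) = 6(Δ_i − Δ_(i-1)) read
  2·M_0 + 6·M_1 + 1·M_2 = 6(Δ_1 - Δ_0) = 3
  1·M_1 + 4·M_2 + 1·M_3 = 6(Δ_2 - Δ_1) = 12
Clamped end conditions give two more equations: 2h_0·M_0 + h_0·M_1 = 6(Δ_0 - p'(-2)) = 27 and h_2·M_2 + 2h_2·M_3 = 6(p'(2) - Δ_2) = -30.
Hence M_0 = 191/22, M_1 = -85/22, M_2 = 97/11, M_3 = -427/22.

8.8182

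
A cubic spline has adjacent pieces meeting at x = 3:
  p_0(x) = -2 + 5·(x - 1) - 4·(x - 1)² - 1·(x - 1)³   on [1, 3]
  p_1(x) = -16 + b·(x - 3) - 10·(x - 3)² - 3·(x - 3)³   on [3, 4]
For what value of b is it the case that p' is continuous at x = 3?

-23

p_0'(x) = 5 - 8·(x - 1) - 3·(x - 1)², so p_0'(3) = -23. On the right, p_1'(3) = b, so b = -23.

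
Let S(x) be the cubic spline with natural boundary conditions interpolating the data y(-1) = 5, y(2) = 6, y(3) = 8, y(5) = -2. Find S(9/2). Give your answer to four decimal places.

Write σ_i for S''(x_i). With h_i = 3, 1, 2 and divided differences Δ_i = 1/3, 2, -5, the continuity of S' gives the tridiagonal system
  3·σ_0 + 8·σ_1 + 1·σ_2 = 6(Δ_1 - Δ_0) = 10
  1·σ_1 + 6·σ_2 + 2·σ_3 = 6(Δ_2 - Δ_1) = -42
Natural end conditions: σ_0 = σ_3 = 0.
Solving the tridiagonal system: σ_0 = 0, σ_1 = 102/47, σ_2 = -346/47, σ_3 = 0.
On [3, 5], S(x) = 8 - 13/141·(x - 3) - 173/47·(x - 3)² + 173/282·(x - 3)³.
With (x - 3) = 3/2: S(9/2) = 1241/752.

1.6503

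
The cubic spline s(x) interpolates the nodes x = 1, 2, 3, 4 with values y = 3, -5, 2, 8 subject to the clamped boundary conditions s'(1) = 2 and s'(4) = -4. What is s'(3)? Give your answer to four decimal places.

Let M_i = s''(x_i). Step sizes h_i = 1, 1, 1; slopes of the chords Δ_i = (y_(i+1) - y_i)/h_i = -8, 7, 6.
  1·M_0 + 4·M_1 + 1·M_2 = 6(Δ_1 - Δ_0) = 90
  1·M_1 + 4·M_2 + 1·M_3 = 6(Δ_2 - Δ_1) = -6
Clamped end conditions give two more equations: 2h_0·M_0 + h_0·M_1 = 6(Δ_0 - s'(1)) = -60 and h_2·M_2 + 2h_2·M_3 = 6(s'(4) - Δ_2) = -60.
Forward elimination and back-substitution give M_0 = -238/5, M_1 = 176/5, M_2 = -16/5, M_3 = -142/5.
On [3, 4], s'(x) = b_2 + 2c_2·(x - 3) + 3d_2·(x - 3)² with b_2 = Δ_2 - h_2(2M_2 + M_3)/6 = 59/5, c_2 = M_2/2 = -8/5, d_2 = (M_3 - M_2)/(6h_2) = -21/5. So s'(3) = 59/5.

11.8000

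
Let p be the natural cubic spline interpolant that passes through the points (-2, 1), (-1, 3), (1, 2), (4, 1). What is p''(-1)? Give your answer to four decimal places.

Put m_i = p'' at the i-th knot. Here h = (1, 2, 3) and Δ = (2, -1/2, -1/3), so the interior equations h_(i-1)·m_(i-1) + 2(h_(i-1)+h_i)·m_i + h_i·m_(i+1) = 6(Δ_i − Δ_(i-1)) read
  1·m_0 + 6·m_1 + 2·m_2 = 6(Δ_1 - Δ_0) = -15
  2·m_1 + 10·m_2 + 3·m_3 = 6(Δ_2 - Δ_1) = 1
Natural end conditions: m_0 = m_3 = 0.
Hence m_0 = 0, m_1 = -19/7, m_2 = 9/14, m_3 = 0.

-2.7143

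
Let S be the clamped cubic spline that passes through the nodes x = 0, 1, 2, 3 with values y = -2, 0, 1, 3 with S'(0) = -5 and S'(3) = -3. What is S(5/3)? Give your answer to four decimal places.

With σ_i denoting the second derivative at x_i, h_i = 1, 1, 1, and Δ_i = (y_(i+1) − y_i)/h_i = 2, 1, 2:
  1·σ_0 + 4·σ_1 + 1·σ_2 = 6(Δ_1 - Δ_0) = -6
  1·σ_1 + 4·σ_2 + 1·σ_3 = 6(Δ_2 - Δ_1) = 6
Clamped end conditions give two more equations: 2h_0·σ_0 + h_0·σ_1 = 6(Δ_0 - S'(0)) = 42 and h_2·σ_2 + 2h_2·σ_3 = 6(S'(3) - Δ_2) = -30.
Solving: σ_0 = 392/15, σ_1 = -154/15, σ_2 = 134/15, σ_3 = -292/15.
On [1, 2], S(x) = 0 + 44/15·(x - 1) - 77/15·(x - 1)² + 16/5·(x - 1)³.
With (x - 1) = 2/3: S(5/3) = 28/45.

0.6222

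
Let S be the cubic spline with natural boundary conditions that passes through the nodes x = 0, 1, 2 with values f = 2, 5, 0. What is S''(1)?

Put m_i = S'' at the i-th knot. Here h = (1, 1) and Δ = (3, -5), so the interior equations h_(i-1)·m_(i-1) + 2(h_(i-1)+h_i)·m_i + h_i·m_(i+1) = 6(Δ_i − Δ_(i-1)) read
  1·m_0 + 4·m_1 + 1·m_2 = 6(Δ_1 - Δ_0) = -48
Natural end conditions: m_0 = m_2 = 0.
Forward elimination and back-substitution give m_0 = 0, m_1 = -12, m_2 = 0.

-12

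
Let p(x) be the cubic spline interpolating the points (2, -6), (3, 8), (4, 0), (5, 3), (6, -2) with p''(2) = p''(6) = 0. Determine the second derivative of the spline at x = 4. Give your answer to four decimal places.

31.7143

Write M_i for p''(x_i). With h_i = 1, 1, 1, 1 and divided differences Δ_i = 14, -8, 3, -5, the continuity of p' gives the tridiagonal system
  1·M_0 + 4·M_1 + 1·M_2 = 6(Δ_1 - Δ_0) = -132
  1·M_1 + 4·M_2 + 1·M_3 = 6(Δ_2 - Δ_1) = 66
  1·M_2 + 4·M_3 + 1·M_4 = 6(Δ_3 - Δ_2) = -48
Natural end conditions: M_0 = M_4 = 0.
Hence M_0 = 0, M_1 = -573/14, M_2 = 222/7, M_3 = -279/14, M_4 = 0.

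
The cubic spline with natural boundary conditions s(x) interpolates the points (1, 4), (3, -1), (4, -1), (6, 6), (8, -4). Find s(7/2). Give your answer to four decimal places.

Write M_i for s''(x_i). With h_i = 2, 1, 2, 2 and divided differences Δ_i = -5/2, 0, 7/2, -5, the continuity of s' gives the tridiagonal system
  2·M_0 + 6·M_1 + 1·M_2 = 6(Δ_1 - Δ_0) = 15
  1·M_1 + 6·M_2 + 2·M_3 = 6(Δ_2 - Δ_1) = 21
  2·M_2 + 8·M_3 + 2·M_4 = 6(Δ_3 - Δ_2) = -51
Natural end conditions: M_0 = M_4 = 0.
Solving: M_0 = 0, M_1 = 195/128, M_2 = 375/64, M_3 = -2007/256, M_4 = 0.
On [3, 4], s(x) = -1 - 95/64·(x - 3) + 195/256·(x - 3)² + 185/256·(x - 3)³.
With (x - 3) = 1/2: s(7/2) = -2993/2048.

-1.4614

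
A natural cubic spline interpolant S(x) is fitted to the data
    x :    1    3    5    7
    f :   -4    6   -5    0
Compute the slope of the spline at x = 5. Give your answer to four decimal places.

-3.1667

Write M_i for S''(x_i). With h_i = 2, 2, 2 and divided differences Δ_i = 5, -11/2, 5/2, the continuity of S' gives the tridiagonal system
  2·M_0 + 8·M_1 + 2·M_2 = 6(Δ_1 - Δ_0) = -63
  2·M_1 + 8·M_2 + 2·M_3 = 6(Δ_2 - Δ_1) = 48
Natural end conditions: M_0 = M_3 = 0.
Solving: M_0 = 0, M_1 = -10, M_2 = 17/2, M_3 = 0.
On [5, 7], S'(x) = b_2 + 2c_2·(x - 5) + 3d_2·(x - 5)² with b_2 = Δ_2 - h_2(2M_2 + M_3)/6 = -19/6, c_2 = M_2/2 = 17/4, d_2 = (M_3 - M_2)/(6h_2) = -17/24. So S'(5) = -19/6.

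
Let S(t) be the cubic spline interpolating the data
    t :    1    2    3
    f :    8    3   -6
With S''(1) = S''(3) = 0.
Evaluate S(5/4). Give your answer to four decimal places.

Write M_i for S''(x_i). With h_i = 1, 1 and divided differences Δ_i = -5, -9, the continuity of S' gives the tridiagonal system
  1·M_0 + 4·M_1 + 1·M_2 = 6(Δ_1 - Δ_0) = -24
Natural end conditions: M_0 = M_2 = 0.
Forward elimination and back-substitution give M_0 = 0, M_1 = -6, M_2 = 0.
On [1, 2], S(t) = 8 - 4·(t - 1) + 0·(t - 1)² - 1·(t - 1)³.
With (t - 1) = 1/4: S(5/4) = 447/64.

6.9844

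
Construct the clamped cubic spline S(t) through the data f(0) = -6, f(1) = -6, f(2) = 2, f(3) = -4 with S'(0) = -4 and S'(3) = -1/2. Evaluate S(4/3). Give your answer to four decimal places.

-2.8741

Write M_i for S''(x_i). With h_i = 1, 1, 1 and divided differences Δ_i = 0, 8, -6, the continuity of S' gives the tridiagonal system
  1·M_0 + 4·M_1 + 1·M_2 = 6(Δ_1 - Δ_0) = 48
  1·M_1 + 4·M_2 + 1·M_3 = 6(Δ_2 - Δ_1) = -84
Clamped end conditions give two more equations: 2h_0·M_0 + h_0·M_1 = 6(Δ_0 - S'(0)) = 24 and h_2·M_2 + 2h_2·M_3 = 6(S'(3) - Δ_2) = 33.
Solving: M_0 = 29/15, M_1 = 302/15, M_2 = -517/15, M_3 = 506/15.
On [1, 2], S(t) = -6 + 211/30·(t - 1) + 151/15·(t - 1)² - 91/10·(t - 1)³.
With (t - 1) = 1/3: S(4/3) = -388/135.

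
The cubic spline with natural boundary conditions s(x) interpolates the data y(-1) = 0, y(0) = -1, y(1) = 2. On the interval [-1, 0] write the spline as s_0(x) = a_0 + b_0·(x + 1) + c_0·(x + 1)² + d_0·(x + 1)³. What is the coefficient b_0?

-2

Put M_i = s'' at the i-th knot. Here h = (1, 1) and Δ = (-1, 3), so the interior equations h_(i-1)·M_(i-1) + 2(h_(i-1)+h_i)·M_i + h_i·M_(i+1) = 6(Δ_i − Δ_(i-1)) read
  1·M_0 + 4·M_1 + 1·M_2 = 6(Δ_1 - Δ_0) = 24
Natural end conditions: M_0 = M_2 = 0.
Hence M_0 = 0, M_1 = 6, M_2 = 0.
On [-1, 0], with s_0(x) = a_0 + b_0·(x + 1) + c_0·(x + 1)² + d_0·(x + 1)³: c_0 = M_0/2 = 0, d_0 = (M_1 - M_0)/(6h_0) = 1, b_0 = Δ_0 - h_0(2M_0 + M_1)/6 = -2.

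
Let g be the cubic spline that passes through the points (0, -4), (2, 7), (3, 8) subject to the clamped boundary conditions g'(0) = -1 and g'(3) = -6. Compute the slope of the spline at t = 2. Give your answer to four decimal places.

Write σ_i for g''(x_i). With h_i = 2, 1 and divided differences Δ_i = 11/2, 1, the continuity of g' gives the tridiagonal system
  2·σ_0 + 6·σ_1 + 1·σ_2 = 6(Δ_1 - Δ_0) = -27
Clamped end conditions give two more equations: 2h_0·σ_0 + h_0·σ_1 = 6(Δ_0 - g'(0)) = 39 and h_1·σ_1 + 2h_1·σ_2 = 6(g'(3) - Δ_1) = -42.
Solving the tridiagonal system: σ_0 = 151/12, σ_1 = -17/3, σ_2 = -109/6.
On [2, 3], g'(t) = b_1 + 2c_1·(t - 2) + 3d_1·(t - 2)² with b_1 = Δ_1 - h_1(2σ_1 + σ_2)/6 = 71/12, c_1 = σ_1/2 = -17/6, d_1 = (σ_2 - σ_1)/(6h_1) = -25/12. So g'(2) = 71/12.

5.9167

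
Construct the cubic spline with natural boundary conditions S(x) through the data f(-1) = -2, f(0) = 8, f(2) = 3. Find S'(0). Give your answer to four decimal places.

5.8333

With m_i denoting the second derivative at x_i, h_i = 1, 2, and Δ_i = (y_(i+1) − y_i)/h_i = 10, -5/2:
  1·m_0 + 6·m_1 + 2·m_2 = 6(Δ_1 - Δ_0) = -75
Natural end conditions: m_0 = m_2 = 0.
Hence m_0 = 0, m_1 = -25/2, m_2 = 0.
On [0, 2], S'(x) = b_1 + 2c_1·x + 3d_1·x² with b_1 = Δ_1 - h_1(2m_1 + m_2)/6 = 35/6, c_1 = m_1/2 = -25/4, d_1 = (m_2 - m_1)/(6h_1) = 25/24. So S'(0) = 35/6.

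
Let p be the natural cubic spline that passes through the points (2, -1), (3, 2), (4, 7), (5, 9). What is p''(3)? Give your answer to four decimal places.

4.4000

With m_i denoting the second derivative at x_i, h_i = 1, 1, 1, and Δ_i = (y_(i+1) − y_i)/h_i = 3, 5, 2:
  1·m_0 + 4·m_1 + 1·m_2 = 6(Δ_1 - Δ_0) = 12
  1·m_1 + 4·m_2 + 1·m_3 = 6(Δ_2 - Δ_1) = -18
Natural end conditions: m_0 = m_3 = 0.
Forward elimination and back-substitution give m_0 = 0, m_1 = 22/5, m_2 = -28/5, m_3 = 0.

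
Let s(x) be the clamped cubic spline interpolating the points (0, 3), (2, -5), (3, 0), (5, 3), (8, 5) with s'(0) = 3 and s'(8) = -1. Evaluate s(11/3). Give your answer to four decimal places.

Put M_i = s'' at the i-th knot. Here h = (2, 1, 2, 3) and Δ = (-4, 5, 3/2, 2/3), so the interior equations h_(i-1)·M_(i-1) + 2(h_(i-1)+h_i)·M_i + h_i·M_(i+1) = 6(Δ_i − Δ_(i-1)) read
  2·M_0 + 6·M_1 + 1·M_2 = 6(Δ_1 - Δ_0) = 54
  1·M_1 + 6·M_2 + 2·M_3 = 6(Δ_2 - Δ_1) = -21
  2·M_2 + 10·M_3 + 3·M_4 = 6(Δ_3 - Δ_2) = -5
Clamped end conditions give two more equations: 2h_0·M_0 + h_0·M_1 = 6(Δ_0 - s'(0)) = -42 and h_3·M_3 + 2h_3·M_4 = 6(s'(8) - Δ_3) = -10.
Forward elimination and back-substitution give M_0 = -2820/151, M_1 = 2469/151, M_2 = -1020/151, M_3 = 240/151, M_4 = -1115/453.
On [3, 5], s(x) = 0 + 1653/302·(x - 3) - 510/151·(x - 3)² + 105/151·(x - 3)³.
With (x - 3) = 2/3: s(11/3) = 3199/1359.

2.3539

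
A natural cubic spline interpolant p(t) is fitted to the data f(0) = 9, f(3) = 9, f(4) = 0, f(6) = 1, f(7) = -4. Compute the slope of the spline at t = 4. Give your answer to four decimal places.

-5.6400

With M_i denoting the second derivative at x_i, h_i = 3, 1, 2, 1, and Δ_i = (y_(i+1) − y_i)/h_i = 0, -9, 1/2, -5:
  3·M_0 + 8·M_1 + 1·M_2 = 6(Δ_1 - Δ_0) = -54
  1·M_1 + 6·M_2 + 2·M_3 = 6(Δ_2 - Δ_1) = 57
  2·M_2 + 6·M_3 + 1·M_4 = 6(Δ_3 - Δ_2) = -33
Natural end conditions: M_0 = M_4 = 0.
Forward elimination and back-substitution give M_0 = 0, M_1 = -1068/125, M_2 = 1794/125, M_3 = -2571/250, M_4 = 0.
On [4, 6], p'(t) = b_2 + 2c_2·(t - 4) + 3d_2·(t - 4)² with b_2 = Δ_2 - h_2(2M_2 + M_3)/6 = -141/25, c_2 = M_2/2 = 897/125, d_2 = (M_3 - M_2)/(6h_2) = -2053/1000. So p'(4) = -141/25.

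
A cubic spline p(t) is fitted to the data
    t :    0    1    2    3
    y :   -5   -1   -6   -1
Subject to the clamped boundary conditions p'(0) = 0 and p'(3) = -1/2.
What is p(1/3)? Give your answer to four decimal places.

-3.9012

Write M_i for p''(x_i). With h_i = 1, 1, 1 and divided differences Δ_i = 4, -5, 5, the continuity of p' gives the tridiagonal system
  1·M_0 + 4·M_1 + 1·M_2 = 6(Δ_1 - Δ_0) = -54
  1·M_1 + 4·M_2 + 1·M_3 = 6(Δ_2 - Δ_1) = 60
Clamped end conditions give two more equations: 2h_0·M_0 + h_0·M_1 = 6(Δ_0 - p'(0)) = 24 and h_2·M_2 + 2h_2·M_3 = 6(p'(3) - Δ_2) = -33.
Solving the tridiagonal system: M_0 = 77/3, M_1 = -82/3, M_2 = 89/3, M_3 = -94/3.
On [0, 1], p(t) = -5 + 0·t + 77/6·t² - 53/6·t³.
With t = 1/3: p(1/3) = -316/81.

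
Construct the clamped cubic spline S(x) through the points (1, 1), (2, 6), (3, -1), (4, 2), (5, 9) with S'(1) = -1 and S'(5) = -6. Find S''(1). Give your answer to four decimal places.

Let σ_i = S''(x_i). Step sizes h_i = 1, 1, 1, 1; slopes of the chords Δ_i = (y_(i+1) - y_i)/h_i = 5, -7, 3, 7.
  1·σ_0 + 4·σ_1 + 1·σ_2 = 6(Δ_1 - Δ_0) = -72
  1·σ_1 + 4·σ_2 + 1·σ_3 = 6(Δ_2 - Δ_1) = 60
  1·σ_2 + 4·σ_3 + 1·σ_4 = 6(Δ_3 - Δ_2) = 24
Clamped end conditions give two more equations: 2h_0·σ_0 + h_0·σ_1 = 6(Δ_0 - S'(1)) = 36 and h_3·σ_3 + 2h_3·σ_4 = 6(S'(5) - Δ_3) = -78.
Solving the tridiagonal system: σ_0 = 943/28, σ_1 = -439/14, σ_2 = 79/4, σ_3 = 173/14, σ_4 = -1265/28.

33.6786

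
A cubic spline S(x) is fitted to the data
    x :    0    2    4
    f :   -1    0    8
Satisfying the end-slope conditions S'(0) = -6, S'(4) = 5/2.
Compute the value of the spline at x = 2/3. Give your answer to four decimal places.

With M_i denoting the second derivative at x_i, h_i = 2, 2, and Δ_i = (y_(i+1) − y_i)/h_i = 1/2, 4:
  2·M_0 + 8·M_1 + 2·M_2 = 6(Δ_1 - Δ_0) = 21
Clamped end conditions give two more equations: 2h_0·M_0 + h_0·M_1 = 6(Δ_0 - S'(0)) = 39 and h_1·M_1 + 2h_1·M_2 = 6(S'(4) - Δ_1) = -9.
Solving: M_0 = 37/4, M_1 = 1, M_2 = -11/4.
On [0, 2], S(x) = -1 - 6·x + 37/8·x² - 11/16·x³.
With x = 2/3: S(2/3) = -85/27.

-3.1481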